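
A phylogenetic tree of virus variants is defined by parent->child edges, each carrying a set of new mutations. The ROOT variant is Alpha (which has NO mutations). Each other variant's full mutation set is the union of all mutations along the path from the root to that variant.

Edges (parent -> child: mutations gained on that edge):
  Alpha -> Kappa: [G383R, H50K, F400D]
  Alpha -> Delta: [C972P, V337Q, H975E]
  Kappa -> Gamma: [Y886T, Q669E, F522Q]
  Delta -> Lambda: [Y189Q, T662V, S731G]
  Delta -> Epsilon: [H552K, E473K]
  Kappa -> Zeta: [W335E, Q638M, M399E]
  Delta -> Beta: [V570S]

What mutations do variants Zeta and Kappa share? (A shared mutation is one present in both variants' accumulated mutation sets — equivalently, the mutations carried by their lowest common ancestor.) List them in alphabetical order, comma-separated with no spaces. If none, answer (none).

Answer: F400D,G383R,H50K

Derivation:
Accumulating mutations along path to Zeta:
  At Alpha: gained [] -> total []
  At Kappa: gained ['G383R', 'H50K', 'F400D'] -> total ['F400D', 'G383R', 'H50K']
  At Zeta: gained ['W335E', 'Q638M', 'M399E'] -> total ['F400D', 'G383R', 'H50K', 'M399E', 'Q638M', 'W335E']
Mutations(Zeta) = ['F400D', 'G383R', 'H50K', 'M399E', 'Q638M', 'W335E']
Accumulating mutations along path to Kappa:
  At Alpha: gained [] -> total []
  At Kappa: gained ['G383R', 'H50K', 'F400D'] -> total ['F400D', 'G383R', 'H50K']
Mutations(Kappa) = ['F400D', 'G383R', 'H50K']
Intersection: ['F400D', 'G383R', 'H50K', 'M399E', 'Q638M', 'W335E'] ∩ ['F400D', 'G383R', 'H50K'] = ['F400D', 'G383R', 'H50K']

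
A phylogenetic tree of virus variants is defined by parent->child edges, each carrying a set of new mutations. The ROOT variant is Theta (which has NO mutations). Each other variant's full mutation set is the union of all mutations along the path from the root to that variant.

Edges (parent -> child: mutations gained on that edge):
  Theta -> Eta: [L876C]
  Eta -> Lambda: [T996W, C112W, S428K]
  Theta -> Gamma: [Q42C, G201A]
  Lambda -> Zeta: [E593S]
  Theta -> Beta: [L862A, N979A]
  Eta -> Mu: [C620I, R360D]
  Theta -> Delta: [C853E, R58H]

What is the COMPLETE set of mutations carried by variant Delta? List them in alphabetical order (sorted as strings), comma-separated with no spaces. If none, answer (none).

At Theta: gained [] -> total []
At Delta: gained ['C853E', 'R58H'] -> total ['C853E', 'R58H']

Answer: C853E,R58H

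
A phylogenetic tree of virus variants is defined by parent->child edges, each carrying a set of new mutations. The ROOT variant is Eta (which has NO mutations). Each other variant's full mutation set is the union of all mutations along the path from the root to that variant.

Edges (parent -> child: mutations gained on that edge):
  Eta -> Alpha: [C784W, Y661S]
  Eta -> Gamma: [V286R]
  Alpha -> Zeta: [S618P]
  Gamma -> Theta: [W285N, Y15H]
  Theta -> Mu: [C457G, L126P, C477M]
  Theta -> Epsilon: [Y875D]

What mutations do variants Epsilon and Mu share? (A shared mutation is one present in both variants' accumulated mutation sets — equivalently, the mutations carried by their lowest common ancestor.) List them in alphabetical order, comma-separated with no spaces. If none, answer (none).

Accumulating mutations along path to Epsilon:
  At Eta: gained [] -> total []
  At Gamma: gained ['V286R'] -> total ['V286R']
  At Theta: gained ['W285N', 'Y15H'] -> total ['V286R', 'W285N', 'Y15H']
  At Epsilon: gained ['Y875D'] -> total ['V286R', 'W285N', 'Y15H', 'Y875D']
Mutations(Epsilon) = ['V286R', 'W285N', 'Y15H', 'Y875D']
Accumulating mutations along path to Mu:
  At Eta: gained [] -> total []
  At Gamma: gained ['V286R'] -> total ['V286R']
  At Theta: gained ['W285N', 'Y15H'] -> total ['V286R', 'W285N', 'Y15H']
  At Mu: gained ['C457G', 'L126P', 'C477M'] -> total ['C457G', 'C477M', 'L126P', 'V286R', 'W285N', 'Y15H']
Mutations(Mu) = ['C457G', 'C477M', 'L126P', 'V286R', 'W285N', 'Y15H']
Intersection: ['V286R', 'W285N', 'Y15H', 'Y875D'] ∩ ['C457G', 'C477M', 'L126P', 'V286R', 'W285N', 'Y15H'] = ['V286R', 'W285N', 'Y15H']

Answer: V286R,W285N,Y15H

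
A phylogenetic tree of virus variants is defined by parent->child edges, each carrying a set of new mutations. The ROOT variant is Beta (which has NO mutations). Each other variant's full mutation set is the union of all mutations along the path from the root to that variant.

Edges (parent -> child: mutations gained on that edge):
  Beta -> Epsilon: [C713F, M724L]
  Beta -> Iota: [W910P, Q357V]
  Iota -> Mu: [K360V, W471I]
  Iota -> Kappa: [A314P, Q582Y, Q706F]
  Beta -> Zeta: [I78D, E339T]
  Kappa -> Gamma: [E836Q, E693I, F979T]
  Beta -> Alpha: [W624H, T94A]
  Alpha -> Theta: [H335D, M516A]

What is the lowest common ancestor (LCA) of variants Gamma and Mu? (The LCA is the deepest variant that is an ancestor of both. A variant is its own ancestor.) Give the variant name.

Answer: Iota

Derivation:
Path from root to Gamma: Beta -> Iota -> Kappa -> Gamma
  ancestors of Gamma: {Beta, Iota, Kappa, Gamma}
Path from root to Mu: Beta -> Iota -> Mu
  ancestors of Mu: {Beta, Iota, Mu}
Common ancestors: {Beta, Iota}
Walk up from Mu: Mu (not in ancestors of Gamma), Iota (in ancestors of Gamma), Beta (in ancestors of Gamma)
Deepest common ancestor (LCA) = Iota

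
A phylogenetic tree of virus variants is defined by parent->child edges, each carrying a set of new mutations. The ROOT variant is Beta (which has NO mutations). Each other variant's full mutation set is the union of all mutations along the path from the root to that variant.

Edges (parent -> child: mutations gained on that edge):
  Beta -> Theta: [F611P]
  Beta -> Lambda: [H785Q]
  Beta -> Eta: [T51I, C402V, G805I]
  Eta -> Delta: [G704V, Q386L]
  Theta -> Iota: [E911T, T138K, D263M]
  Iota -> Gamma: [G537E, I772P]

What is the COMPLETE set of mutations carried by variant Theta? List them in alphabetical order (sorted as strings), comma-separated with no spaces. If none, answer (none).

At Beta: gained [] -> total []
At Theta: gained ['F611P'] -> total ['F611P']

Answer: F611P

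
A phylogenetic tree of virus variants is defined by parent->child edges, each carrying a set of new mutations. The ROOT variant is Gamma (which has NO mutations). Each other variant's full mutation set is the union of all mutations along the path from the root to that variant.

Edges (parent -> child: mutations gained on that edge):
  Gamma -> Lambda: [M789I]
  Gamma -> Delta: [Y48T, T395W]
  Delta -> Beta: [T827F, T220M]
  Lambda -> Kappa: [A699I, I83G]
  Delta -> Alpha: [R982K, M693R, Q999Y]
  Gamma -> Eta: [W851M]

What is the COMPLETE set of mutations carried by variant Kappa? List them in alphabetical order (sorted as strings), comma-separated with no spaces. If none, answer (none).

At Gamma: gained [] -> total []
At Lambda: gained ['M789I'] -> total ['M789I']
At Kappa: gained ['A699I', 'I83G'] -> total ['A699I', 'I83G', 'M789I']

Answer: A699I,I83G,M789I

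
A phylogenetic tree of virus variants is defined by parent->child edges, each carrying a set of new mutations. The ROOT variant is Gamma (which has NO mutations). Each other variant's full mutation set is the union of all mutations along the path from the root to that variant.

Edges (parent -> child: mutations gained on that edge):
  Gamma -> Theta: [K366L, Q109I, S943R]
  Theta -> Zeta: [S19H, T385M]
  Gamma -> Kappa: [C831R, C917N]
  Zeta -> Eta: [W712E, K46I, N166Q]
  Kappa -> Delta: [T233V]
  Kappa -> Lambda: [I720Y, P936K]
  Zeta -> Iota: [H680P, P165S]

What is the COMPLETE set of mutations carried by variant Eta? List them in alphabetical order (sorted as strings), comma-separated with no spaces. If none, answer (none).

At Gamma: gained [] -> total []
At Theta: gained ['K366L', 'Q109I', 'S943R'] -> total ['K366L', 'Q109I', 'S943R']
At Zeta: gained ['S19H', 'T385M'] -> total ['K366L', 'Q109I', 'S19H', 'S943R', 'T385M']
At Eta: gained ['W712E', 'K46I', 'N166Q'] -> total ['K366L', 'K46I', 'N166Q', 'Q109I', 'S19H', 'S943R', 'T385M', 'W712E']

Answer: K366L,K46I,N166Q,Q109I,S19H,S943R,T385M,W712E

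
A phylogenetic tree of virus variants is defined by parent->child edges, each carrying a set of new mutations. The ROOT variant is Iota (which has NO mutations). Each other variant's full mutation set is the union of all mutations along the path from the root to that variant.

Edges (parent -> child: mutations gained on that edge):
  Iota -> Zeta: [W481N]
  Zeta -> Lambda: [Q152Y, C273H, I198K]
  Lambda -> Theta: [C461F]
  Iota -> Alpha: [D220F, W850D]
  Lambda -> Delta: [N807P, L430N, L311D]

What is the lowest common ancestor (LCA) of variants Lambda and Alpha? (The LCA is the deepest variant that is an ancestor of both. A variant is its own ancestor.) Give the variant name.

Answer: Iota

Derivation:
Path from root to Lambda: Iota -> Zeta -> Lambda
  ancestors of Lambda: {Iota, Zeta, Lambda}
Path from root to Alpha: Iota -> Alpha
  ancestors of Alpha: {Iota, Alpha}
Common ancestors: {Iota}
Walk up from Alpha: Alpha (not in ancestors of Lambda), Iota (in ancestors of Lambda)
Deepest common ancestor (LCA) = Iota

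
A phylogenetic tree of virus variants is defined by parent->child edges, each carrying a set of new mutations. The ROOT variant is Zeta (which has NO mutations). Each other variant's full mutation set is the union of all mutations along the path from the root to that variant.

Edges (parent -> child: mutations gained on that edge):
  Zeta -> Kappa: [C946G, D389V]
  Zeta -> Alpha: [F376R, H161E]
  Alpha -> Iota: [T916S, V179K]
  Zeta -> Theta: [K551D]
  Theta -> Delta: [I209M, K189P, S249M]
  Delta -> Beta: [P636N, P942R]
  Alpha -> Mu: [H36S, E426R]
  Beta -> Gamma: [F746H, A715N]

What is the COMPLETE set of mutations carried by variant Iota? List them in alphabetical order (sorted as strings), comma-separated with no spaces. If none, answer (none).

Answer: F376R,H161E,T916S,V179K

Derivation:
At Zeta: gained [] -> total []
At Alpha: gained ['F376R', 'H161E'] -> total ['F376R', 'H161E']
At Iota: gained ['T916S', 'V179K'] -> total ['F376R', 'H161E', 'T916S', 'V179K']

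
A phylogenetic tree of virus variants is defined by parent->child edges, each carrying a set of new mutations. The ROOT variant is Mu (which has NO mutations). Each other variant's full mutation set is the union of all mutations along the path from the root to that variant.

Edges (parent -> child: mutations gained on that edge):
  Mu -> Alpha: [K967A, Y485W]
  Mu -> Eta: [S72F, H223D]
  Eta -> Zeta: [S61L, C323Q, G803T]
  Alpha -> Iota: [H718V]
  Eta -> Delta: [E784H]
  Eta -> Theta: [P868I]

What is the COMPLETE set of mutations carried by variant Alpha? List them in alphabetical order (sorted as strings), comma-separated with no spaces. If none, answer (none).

Answer: K967A,Y485W

Derivation:
At Mu: gained [] -> total []
At Alpha: gained ['K967A', 'Y485W'] -> total ['K967A', 'Y485W']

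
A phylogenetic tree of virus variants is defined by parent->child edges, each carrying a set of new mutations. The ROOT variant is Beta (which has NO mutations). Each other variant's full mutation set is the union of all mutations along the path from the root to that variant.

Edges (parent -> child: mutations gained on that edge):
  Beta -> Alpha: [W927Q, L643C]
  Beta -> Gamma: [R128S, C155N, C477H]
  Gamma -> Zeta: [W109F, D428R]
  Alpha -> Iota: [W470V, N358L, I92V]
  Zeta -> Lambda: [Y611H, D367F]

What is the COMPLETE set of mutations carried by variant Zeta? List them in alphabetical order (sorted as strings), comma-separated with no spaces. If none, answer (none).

Answer: C155N,C477H,D428R,R128S,W109F

Derivation:
At Beta: gained [] -> total []
At Gamma: gained ['R128S', 'C155N', 'C477H'] -> total ['C155N', 'C477H', 'R128S']
At Zeta: gained ['W109F', 'D428R'] -> total ['C155N', 'C477H', 'D428R', 'R128S', 'W109F']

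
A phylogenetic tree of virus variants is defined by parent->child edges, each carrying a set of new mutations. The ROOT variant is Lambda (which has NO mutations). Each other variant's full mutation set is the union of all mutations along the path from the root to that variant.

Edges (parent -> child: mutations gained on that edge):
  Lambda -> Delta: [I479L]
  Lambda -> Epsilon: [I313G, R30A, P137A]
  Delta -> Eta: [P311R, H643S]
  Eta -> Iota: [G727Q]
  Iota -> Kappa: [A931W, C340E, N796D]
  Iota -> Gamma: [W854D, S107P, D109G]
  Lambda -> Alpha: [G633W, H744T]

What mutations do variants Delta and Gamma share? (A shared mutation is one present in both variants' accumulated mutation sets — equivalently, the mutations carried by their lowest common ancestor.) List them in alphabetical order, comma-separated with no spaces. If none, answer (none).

Accumulating mutations along path to Delta:
  At Lambda: gained [] -> total []
  At Delta: gained ['I479L'] -> total ['I479L']
Mutations(Delta) = ['I479L']
Accumulating mutations along path to Gamma:
  At Lambda: gained [] -> total []
  At Delta: gained ['I479L'] -> total ['I479L']
  At Eta: gained ['P311R', 'H643S'] -> total ['H643S', 'I479L', 'P311R']
  At Iota: gained ['G727Q'] -> total ['G727Q', 'H643S', 'I479L', 'P311R']
  At Gamma: gained ['W854D', 'S107P', 'D109G'] -> total ['D109G', 'G727Q', 'H643S', 'I479L', 'P311R', 'S107P', 'W854D']
Mutations(Gamma) = ['D109G', 'G727Q', 'H643S', 'I479L', 'P311R', 'S107P', 'W854D']
Intersection: ['I479L'] ∩ ['D109G', 'G727Q', 'H643S', 'I479L', 'P311R', 'S107P', 'W854D'] = ['I479L']

Answer: I479L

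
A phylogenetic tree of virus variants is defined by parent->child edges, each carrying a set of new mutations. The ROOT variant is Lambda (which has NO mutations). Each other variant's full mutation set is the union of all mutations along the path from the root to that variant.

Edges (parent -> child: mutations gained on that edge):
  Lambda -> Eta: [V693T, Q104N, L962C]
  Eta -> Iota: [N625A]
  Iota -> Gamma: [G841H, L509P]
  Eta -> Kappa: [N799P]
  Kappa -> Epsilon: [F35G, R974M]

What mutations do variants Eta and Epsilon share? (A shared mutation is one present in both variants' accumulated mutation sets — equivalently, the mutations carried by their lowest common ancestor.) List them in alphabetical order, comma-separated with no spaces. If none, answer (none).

Accumulating mutations along path to Eta:
  At Lambda: gained [] -> total []
  At Eta: gained ['V693T', 'Q104N', 'L962C'] -> total ['L962C', 'Q104N', 'V693T']
Mutations(Eta) = ['L962C', 'Q104N', 'V693T']
Accumulating mutations along path to Epsilon:
  At Lambda: gained [] -> total []
  At Eta: gained ['V693T', 'Q104N', 'L962C'] -> total ['L962C', 'Q104N', 'V693T']
  At Kappa: gained ['N799P'] -> total ['L962C', 'N799P', 'Q104N', 'V693T']
  At Epsilon: gained ['F35G', 'R974M'] -> total ['F35G', 'L962C', 'N799P', 'Q104N', 'R974M', 'V693T']
Mutations(Epsilon) = ['F35G', 'L962C', 'N799P', 'Q104N', 'R974M', 'V693T']
Intersection: ['L962C', 'Q104N', 'V693T'] ∩ ['F35G', 'L962C', 'N799P', 'Q104N', 'R974M', 'V693T'] = ['L962C', 'Q104N', 'V693T']

Answer: L962C,Q104N,V693T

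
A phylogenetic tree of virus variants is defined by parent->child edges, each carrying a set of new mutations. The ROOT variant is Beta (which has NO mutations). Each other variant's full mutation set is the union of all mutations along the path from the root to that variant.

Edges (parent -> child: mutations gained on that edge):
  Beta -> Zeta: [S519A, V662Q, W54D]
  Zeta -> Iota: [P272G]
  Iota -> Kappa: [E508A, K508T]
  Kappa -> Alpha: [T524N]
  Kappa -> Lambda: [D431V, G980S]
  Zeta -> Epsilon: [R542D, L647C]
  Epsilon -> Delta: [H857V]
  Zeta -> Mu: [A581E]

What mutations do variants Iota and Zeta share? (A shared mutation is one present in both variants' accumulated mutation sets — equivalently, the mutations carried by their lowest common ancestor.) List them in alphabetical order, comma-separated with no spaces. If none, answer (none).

Accumulating mutations along path to Iota:
  At Beta: gained [] -> total []
  At Zeta: gained ['S519A', 'V662Q', 'W54D'] -> total ['S519A', 'V662Q', 'W54D']
  At Iota: gained ['P272G'] -> total ['P272G', 'S519A', 'V662Q', 'W54D']
Mutations(Iota) = ['P272G', 'S519A', 'V662Q', 'W54D']
Accumulating mutations along path to Zeta:
  At Beta: gained [] -> total []
  At Zeta: gained ['S519A', 'V662Q', 'W54D'] -> total ['S519A', 'V662Q', 'W54D']
Mutations(Zeta) = ['S519A', 'V662Q', 'W54D']
Intersection: ['P272G', 'S519A', 'V662Q', 'W54D'] ∩ ['S519A', 'V662Q', 'W54D'] = ['S519A', 'V662Q', 'W54D']

Answer: S519A,V662Q,W54D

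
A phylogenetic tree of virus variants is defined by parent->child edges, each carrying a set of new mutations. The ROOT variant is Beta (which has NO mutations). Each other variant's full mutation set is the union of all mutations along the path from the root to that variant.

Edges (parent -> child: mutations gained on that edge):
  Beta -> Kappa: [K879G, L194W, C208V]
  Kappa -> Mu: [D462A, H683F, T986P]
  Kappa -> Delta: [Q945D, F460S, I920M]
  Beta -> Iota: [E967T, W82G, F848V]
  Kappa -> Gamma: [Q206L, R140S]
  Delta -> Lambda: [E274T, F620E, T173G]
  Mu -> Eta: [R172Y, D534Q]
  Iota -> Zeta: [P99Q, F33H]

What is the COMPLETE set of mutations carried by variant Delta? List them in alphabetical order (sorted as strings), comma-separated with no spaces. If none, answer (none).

At Beta: gained [] -> total []
At Kappa: gained ['K879G', 'L194W', 'C208V'] -> total ['C208V', 'K879G', 'L194W']
At Delta: gained ['Q945D', 'F460S', 'I920M'] -> total ['C208V', 'F460S', 'I920M', 'K879G', 'L194W', 'Q945D']

Answer: C208V,F460S,I920M,K879G,L194W,Q945D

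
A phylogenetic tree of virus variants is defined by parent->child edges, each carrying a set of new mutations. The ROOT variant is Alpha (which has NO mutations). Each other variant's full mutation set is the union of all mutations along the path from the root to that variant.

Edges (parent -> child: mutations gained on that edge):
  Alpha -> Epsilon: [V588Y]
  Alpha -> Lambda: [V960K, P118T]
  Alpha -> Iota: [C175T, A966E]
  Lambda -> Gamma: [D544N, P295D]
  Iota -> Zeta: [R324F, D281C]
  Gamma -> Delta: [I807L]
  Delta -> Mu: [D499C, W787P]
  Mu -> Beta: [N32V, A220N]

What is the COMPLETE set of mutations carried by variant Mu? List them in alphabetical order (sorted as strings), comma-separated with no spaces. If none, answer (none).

Answer: D499C,D544N,I807L,P118T,P295D,V960K,W787P

Derivation:
At Alpha: gained [] -> total []
At Lambda: gained ['V960K', 'P118T'] -> total ['P118T', 'V960K']
At Gamma: gained ['D544N', 'P295D'] -> total ['D544N', 'P118T', 'P295D', 'V960K']
At Delta: gained ['I807L'] -> total ['D544N', 'I807L', 'P118T', 'P295D', 'V960K']
At Mu: gained ['D499C', 'W787P'] -> total ['D499C', 'D544N', 'I807L', 'P118T', 'P295D', 'V960K', 'W787P']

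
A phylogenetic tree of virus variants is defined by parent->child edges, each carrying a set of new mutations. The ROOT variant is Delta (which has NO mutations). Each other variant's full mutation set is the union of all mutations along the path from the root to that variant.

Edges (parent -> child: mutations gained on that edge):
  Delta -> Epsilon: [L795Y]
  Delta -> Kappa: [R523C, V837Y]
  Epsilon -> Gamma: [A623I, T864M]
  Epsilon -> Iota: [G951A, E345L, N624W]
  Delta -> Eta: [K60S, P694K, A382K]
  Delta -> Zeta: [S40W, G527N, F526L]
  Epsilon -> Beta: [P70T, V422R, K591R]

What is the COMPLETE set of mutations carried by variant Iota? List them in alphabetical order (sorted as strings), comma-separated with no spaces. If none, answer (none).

Answer: E345L,G951A,L795Y,N624W

Derivation:
At Delta: gained [] -> total []
At Epsilon: gained ['L795Y'] -> total ['L795Y']
At Iota: gained ['G951A', 'E345L', 'N624W'] -> total ['E345L', 'G951A', 'L795Y', 'N624W']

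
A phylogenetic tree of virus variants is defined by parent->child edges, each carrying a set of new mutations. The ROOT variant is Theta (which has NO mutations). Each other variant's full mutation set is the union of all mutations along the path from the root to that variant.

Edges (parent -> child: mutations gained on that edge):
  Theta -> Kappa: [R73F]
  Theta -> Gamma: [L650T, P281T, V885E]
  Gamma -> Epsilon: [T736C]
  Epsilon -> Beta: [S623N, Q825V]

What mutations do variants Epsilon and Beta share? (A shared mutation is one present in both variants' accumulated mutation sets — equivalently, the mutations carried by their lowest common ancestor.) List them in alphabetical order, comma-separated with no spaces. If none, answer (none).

Answer: L650T,P281T,T736C,V885E

Derivation:
Accumulating mutations along path to Epsilon:
  At Theta: gained [] -> total []
  At Gamma: gained ['L650T', 'P281T', 'V885E'] -> total ['L650T', 'P281T', 'V885E']
  At Epsilon: gained ['T736C'] -> total ['L650T', 'P281T', 'T736C', 'V885E']
Mutations(Epsilon) = ['L650T', 'P281T', 'T736C', 'V885E']
Accumulating mutations along path to Beta:
  At Theta: gained [] -> total []
  At Gamma: gained ['L650T', 'P281T', 'V885E'] -> total ['L650T', 'P281T', 'V885E']
  At Epsilon: gained ['T736C'] -> total ['L650T', 'P281T', 'T736C', 'V885E']
  At Beta: gained ['S623N', 'Q825V'] -> total ['L650T', 'P281T', 'Q825V', 'S623N', 'T736C', 'V885E']
Mutations(Beta) = ['L650T', 'P281T', 'Q825V', 'S623N', 'T736C', 'V885E']
Intersection: ['L650T', 'P281T', 'T736C', 'V885E'] ∩ ['L650T', 'P281T', 'Q825V', 'S623N', 'T736C', 'V885E'] = ['L650T', 'P281T', 'T736C', 'V885E']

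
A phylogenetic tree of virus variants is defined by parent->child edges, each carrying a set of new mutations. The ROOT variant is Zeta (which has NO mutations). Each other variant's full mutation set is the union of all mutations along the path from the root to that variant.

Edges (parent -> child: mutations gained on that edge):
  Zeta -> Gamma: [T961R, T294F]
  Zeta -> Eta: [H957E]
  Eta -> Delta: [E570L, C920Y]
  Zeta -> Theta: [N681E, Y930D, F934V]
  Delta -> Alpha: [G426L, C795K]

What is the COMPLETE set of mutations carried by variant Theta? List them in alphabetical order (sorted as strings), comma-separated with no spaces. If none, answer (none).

At Zeta: gained [] -> total []
At Theta: gained ['N681E', 'Y930D', 'F934V'] -> total ['F934V', 'N681E', 'Y930D']

Answer: F934V,N681E,Y930D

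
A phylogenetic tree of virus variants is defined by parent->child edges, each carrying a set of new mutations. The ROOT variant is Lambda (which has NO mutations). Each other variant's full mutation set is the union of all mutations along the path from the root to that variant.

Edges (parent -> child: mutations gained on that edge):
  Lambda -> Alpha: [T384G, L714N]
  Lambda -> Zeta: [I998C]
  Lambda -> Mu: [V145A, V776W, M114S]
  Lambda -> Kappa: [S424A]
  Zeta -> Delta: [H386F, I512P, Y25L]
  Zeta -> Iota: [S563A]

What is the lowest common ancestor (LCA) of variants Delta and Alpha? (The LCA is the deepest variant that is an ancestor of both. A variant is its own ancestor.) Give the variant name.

Path from root to Delta: Lambda -> Zeta -> Delta
  ancestors of Delta: {Lambda, Zeta, Delta}
Path from root to Alpha: Lambda -> Alpha
  ancestors of Alpha: {Lambda, Alpha}
Common ancestors: {Lambda}
Walk up from Alpha: Alpha (not in ancestors of Delta), Lambda (in ancestors of Delta)
Deepest common ancestor (LCA) = Lambda

Answer: Lambda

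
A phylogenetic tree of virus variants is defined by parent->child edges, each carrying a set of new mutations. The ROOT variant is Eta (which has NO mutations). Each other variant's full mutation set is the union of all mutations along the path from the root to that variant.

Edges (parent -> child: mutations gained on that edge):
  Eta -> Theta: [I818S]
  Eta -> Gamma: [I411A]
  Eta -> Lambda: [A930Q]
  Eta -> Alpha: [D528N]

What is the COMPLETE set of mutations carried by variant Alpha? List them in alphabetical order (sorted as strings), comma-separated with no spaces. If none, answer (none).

At Eta: gained [] -> total []
At Alpha: gained ['D528N'] -> total ['D528N']

Answer: D528N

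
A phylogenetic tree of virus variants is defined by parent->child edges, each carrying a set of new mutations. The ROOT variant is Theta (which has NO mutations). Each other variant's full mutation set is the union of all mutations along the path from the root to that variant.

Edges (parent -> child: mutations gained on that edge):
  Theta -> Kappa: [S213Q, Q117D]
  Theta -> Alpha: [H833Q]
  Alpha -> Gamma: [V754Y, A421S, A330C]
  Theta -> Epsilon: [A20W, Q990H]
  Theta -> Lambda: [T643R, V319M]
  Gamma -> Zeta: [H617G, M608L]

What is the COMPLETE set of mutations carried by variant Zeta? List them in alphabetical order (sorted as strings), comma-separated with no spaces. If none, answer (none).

Answer: A330C,A421S,H617G,H833Q,M608L,V754Y

Derivation:
At Theta: gained [] -> total []
At Alpha: gained ['H833Q'] -> total ['H833Q']
At Gamma: gained ['V754Y', 'A421S', 'A330C'] -> total ['A330C', 'A421S', 'H833Q', 'V754Y']
At Zeta: gained ['H617G', 'M608L'] -> total ['A330C', 'A421S', 'H617G', 'H833Q', 'M608L', 'V754Y']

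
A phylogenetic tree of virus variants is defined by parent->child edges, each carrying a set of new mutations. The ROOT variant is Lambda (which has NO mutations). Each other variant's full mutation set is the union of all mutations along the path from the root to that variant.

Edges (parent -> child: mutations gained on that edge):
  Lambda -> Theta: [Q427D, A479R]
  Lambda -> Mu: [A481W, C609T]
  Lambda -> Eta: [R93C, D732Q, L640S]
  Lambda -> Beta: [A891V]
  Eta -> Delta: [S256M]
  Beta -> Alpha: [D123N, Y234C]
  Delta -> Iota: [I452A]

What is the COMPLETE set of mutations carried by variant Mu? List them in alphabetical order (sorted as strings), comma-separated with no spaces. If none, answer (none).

Answer: A481W,C609T

Derivation:
At Lambda: gained [] -> total []
At Mu: gained ['A481W', 'C609T'] -> total ['A481W', 'C609T']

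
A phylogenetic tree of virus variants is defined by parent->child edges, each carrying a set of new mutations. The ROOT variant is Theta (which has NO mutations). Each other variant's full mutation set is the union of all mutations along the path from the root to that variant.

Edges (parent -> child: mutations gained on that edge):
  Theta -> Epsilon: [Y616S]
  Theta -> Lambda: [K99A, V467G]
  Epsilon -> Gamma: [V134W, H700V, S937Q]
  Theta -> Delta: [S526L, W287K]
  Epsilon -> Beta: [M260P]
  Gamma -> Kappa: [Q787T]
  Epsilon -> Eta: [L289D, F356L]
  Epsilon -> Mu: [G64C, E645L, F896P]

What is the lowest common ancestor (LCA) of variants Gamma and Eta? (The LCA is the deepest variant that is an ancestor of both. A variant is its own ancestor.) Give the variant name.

Answer: Epsilon

Derivation:
Path from root to Gamma: Theta -> Epsilon -> Gamma
  ancestors of Gamma: {Theta, Epsilon, Gamma}
Path from root to Eta: Theta -> Epsilon -> Eta
  ancestors of Eta: {Theta, Epsilon, Eta}
Common ancestors: {Theta, Epsilon}
Walk up from Eta: Eta (not in ancestors of Gamma), Epsilon (in ancestors of Gamma), Theta (in ancestors of Gamma)
Deepest common ancestor (LCA) = Epsilon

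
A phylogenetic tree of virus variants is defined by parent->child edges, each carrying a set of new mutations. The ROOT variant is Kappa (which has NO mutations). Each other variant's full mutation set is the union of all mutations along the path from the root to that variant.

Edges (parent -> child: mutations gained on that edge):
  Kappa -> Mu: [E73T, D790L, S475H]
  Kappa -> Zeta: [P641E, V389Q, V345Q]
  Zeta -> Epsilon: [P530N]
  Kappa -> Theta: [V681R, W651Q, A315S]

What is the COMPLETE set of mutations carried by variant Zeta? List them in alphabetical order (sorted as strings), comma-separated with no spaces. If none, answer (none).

Answer: P641E,V345Q,V389Q

Derivation:
At Kappa: gained [] -> total []
At Zeta: gained ['P641E', 'V389Q', 'V345Q'] -> total ['P641E', 'V345Q', 'V389Q']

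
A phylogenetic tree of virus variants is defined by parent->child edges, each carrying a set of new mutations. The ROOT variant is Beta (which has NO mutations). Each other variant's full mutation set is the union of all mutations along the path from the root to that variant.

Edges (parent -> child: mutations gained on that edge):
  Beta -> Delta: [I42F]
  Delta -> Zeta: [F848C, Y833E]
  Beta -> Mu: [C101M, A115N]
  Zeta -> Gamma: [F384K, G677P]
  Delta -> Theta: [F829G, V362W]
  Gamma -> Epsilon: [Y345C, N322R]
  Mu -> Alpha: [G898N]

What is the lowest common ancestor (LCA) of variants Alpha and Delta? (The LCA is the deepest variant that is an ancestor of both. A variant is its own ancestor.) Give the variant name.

Path from root to Alpha: Beta -> Mu -> Alpha
  ancestors of Alpha: {Beta, Mu, Alpha}
Path from root to Delta: Beta -> Delta
  ancestors of Delta: {Beta, Delta}
Common ancestors: {Beta}
Walk up from Delta: Delta (not in ancestors of Alpha), Beta (in ancestors of Alpha)
Deepest common ancestor (LCA) = Beta

Answer: Beta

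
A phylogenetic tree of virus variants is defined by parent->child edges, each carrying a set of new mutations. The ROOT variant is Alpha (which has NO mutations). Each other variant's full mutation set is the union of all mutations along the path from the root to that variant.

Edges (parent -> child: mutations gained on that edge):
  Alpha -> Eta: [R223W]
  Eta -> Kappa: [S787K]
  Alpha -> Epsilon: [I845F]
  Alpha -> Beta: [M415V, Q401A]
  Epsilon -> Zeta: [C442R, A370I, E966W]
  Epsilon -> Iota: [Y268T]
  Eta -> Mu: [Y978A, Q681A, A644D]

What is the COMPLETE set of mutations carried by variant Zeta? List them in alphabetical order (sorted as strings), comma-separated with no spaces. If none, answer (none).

At Alpha: gained [] -> total []
At Epsilon: gained ['I845F'] -> total ['I845F']
At Zeta: gained ['C442R', 'A370I', 'E966W'] -> total ['A370I', 'C442R', 'E966W', 'I845F']

Answer: A370I,C442R,E966W,I845F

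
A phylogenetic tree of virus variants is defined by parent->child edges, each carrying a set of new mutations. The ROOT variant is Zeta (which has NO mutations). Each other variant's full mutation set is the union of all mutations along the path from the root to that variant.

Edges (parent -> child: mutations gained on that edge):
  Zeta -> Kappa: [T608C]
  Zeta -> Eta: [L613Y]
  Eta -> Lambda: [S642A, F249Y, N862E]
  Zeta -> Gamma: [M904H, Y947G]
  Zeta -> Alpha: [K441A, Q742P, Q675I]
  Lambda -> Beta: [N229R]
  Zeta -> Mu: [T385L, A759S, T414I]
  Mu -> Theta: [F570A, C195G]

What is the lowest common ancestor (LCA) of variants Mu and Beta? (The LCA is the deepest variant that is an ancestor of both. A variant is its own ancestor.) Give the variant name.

Answer: Zeta

Derivation:
Path from root to Mu: Zeta -> Mu
  ancestors of Mu: {Zeta, Mu}
Path from root to Beta: Zeta -> Eta -> Lambda -> Beta
  ancestors of Beta: {Zeta, Eta, Lambda, Beta}
Common ancestors: {Zeta}
Walk up from Beta: Beta (not in ancestors of Mu), Lambda (not in ancestors of Mu), Eta (not in ancestors of Mu), Zeta (in ancestors of Mu)
Deepest common ancestor (LCA) = Zeta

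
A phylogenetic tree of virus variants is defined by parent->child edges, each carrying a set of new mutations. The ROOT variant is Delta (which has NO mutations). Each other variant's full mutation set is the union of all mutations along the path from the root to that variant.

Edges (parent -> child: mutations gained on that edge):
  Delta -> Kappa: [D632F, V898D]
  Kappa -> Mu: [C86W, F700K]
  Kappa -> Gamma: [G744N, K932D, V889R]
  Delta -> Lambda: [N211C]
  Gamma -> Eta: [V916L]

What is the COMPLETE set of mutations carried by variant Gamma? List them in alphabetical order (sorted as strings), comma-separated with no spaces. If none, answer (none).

At Delta: gained [] -> total []
At Kappa: gained ['D632F', 'V898D'] -> total ['D632F', 'V898D']
At Gamma: gained ['G744N', 'K932D', 'V889R'] -> total ['D632F', 'G744N', 'K932D', 'V889R', 'V898D']

Answer: D632F,G744N,K932D,V889R,V898D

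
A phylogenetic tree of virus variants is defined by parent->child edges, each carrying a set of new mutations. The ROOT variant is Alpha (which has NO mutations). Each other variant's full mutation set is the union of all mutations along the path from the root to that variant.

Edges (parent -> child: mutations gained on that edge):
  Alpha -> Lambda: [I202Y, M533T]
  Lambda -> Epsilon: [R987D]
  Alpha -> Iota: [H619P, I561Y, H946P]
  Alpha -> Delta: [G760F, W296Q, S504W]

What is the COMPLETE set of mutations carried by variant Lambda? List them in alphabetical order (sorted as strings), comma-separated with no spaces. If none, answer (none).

Answer: I202Y,M533T

Derivation:
At Alpha: gained [] -> total []
At Lambda: gained ['I202Y', 'M533T'] -> total ['I202Y', 'M533T']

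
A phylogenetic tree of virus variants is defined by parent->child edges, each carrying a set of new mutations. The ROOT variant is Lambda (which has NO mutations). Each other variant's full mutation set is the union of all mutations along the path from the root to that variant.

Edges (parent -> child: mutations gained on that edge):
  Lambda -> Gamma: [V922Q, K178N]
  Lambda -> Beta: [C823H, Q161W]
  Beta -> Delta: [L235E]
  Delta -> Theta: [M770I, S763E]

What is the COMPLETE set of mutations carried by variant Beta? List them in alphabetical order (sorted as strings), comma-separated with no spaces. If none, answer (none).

Answer: C823H,Q161W

Derivation:
At Lambda: gained [] -> total []
At Beta: gained ['C823H', 'Q161W'] -> total ['C823H', 'Q161W']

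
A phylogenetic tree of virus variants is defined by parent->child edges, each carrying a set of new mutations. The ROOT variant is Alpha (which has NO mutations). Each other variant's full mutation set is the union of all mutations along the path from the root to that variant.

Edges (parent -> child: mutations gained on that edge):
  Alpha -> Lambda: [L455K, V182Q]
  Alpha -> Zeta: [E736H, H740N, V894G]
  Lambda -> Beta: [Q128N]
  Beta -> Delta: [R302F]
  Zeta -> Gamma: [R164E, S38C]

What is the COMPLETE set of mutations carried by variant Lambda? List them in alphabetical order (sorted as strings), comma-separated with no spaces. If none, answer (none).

At Alpha: gained [] -> total []
At Lambda: gained ['L455K', 'V182Q'] -> total ['L455K', 'V182Q']

Answer: L455K,V182Q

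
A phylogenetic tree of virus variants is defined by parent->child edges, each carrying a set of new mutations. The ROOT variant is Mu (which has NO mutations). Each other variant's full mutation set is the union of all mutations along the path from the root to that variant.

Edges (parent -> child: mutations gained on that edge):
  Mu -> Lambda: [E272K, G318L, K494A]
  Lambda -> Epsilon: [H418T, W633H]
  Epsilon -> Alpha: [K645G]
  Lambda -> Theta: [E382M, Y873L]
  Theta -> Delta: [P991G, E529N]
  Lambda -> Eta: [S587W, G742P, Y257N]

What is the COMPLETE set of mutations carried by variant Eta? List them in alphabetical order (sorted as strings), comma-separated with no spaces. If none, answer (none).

Answer: E272K,G318L,G742P,K494A,S587W,Y257N

Derivation:
At Mu: gained [] -> total []
At Lambda: gained ['E272K', 'G318L', 'K494A'] -> total ['E272K', 'G318L', 'K494A']
At Eta: gained ['S587W', 'G742P', 'Y257N'] -> total ['E272K', 'G318L', 'G742P', 'K494A', 'S587W', 'Y257N']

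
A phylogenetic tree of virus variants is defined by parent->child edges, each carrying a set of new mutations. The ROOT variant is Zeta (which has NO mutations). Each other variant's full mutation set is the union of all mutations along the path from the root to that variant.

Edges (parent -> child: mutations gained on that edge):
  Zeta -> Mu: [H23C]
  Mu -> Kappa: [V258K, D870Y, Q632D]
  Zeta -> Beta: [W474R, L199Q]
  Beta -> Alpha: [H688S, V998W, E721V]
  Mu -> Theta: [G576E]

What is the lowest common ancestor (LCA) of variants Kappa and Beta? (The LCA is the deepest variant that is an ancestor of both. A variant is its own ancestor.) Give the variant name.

Answer: Zeta

Derivation:
Path from root to Kappa: Zeta -> Mu -> Kappa
  ancestors of Kappa: {Zeta, Mu, Kappa}
Path from root to Beta: Zeta -> Beta
  ancestors of Beta: {Zeta, Beta}
Common ancestors: {Zeta}
Walk up from Beta: Beta (not in ancestors of Kappa), Zeta (in ancestors of Kappa)
Deepest common ancestor (LCA) = Zeta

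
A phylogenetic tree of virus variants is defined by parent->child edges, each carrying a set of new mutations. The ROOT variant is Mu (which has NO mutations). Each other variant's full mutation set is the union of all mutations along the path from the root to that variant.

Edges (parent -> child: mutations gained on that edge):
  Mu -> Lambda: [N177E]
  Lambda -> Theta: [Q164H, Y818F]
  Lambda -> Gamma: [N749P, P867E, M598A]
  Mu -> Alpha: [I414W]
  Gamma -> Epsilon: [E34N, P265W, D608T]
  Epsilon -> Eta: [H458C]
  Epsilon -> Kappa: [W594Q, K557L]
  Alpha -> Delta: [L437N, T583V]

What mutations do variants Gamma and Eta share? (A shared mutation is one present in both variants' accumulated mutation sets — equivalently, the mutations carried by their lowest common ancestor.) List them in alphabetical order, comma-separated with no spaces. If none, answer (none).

Accumulating mutations along path to Gamma:
  At Mu: gained [] -> total []
  At Lambda: gained ['N177E'] -> total ['N177E']
  At Gamma: gained ['N749P', 'P867E', 'M598A'] -> total ['M598A', 'N177E', 'N749P', 'P867E']
Mutations(Gamma) = ['M598A', 'N177E', 'N749P', 'P867E']
Accumulating mutations along path to Eta:
  At Mu: gained [] -> total []
  At Lambda: gained ['N177E'] -> total ['N177E']
  At Gamma: gained ['N749P', 'P867E', 'M598A'] -> total ['M598A', 'N177E', 'N749P', 'P867E']
  At Epsilon: gained ['E34N', 'P265W', 'D608T'] -> total ['D608T', 'E34N', 'M598A', 'N177E', 'N749P', 'P265W', 'P867E']
  At Eta: gained ['H458C'] -> total ['D608T', 'E34N', 'H458C', 'M598A', 'N177E', 'N749P', 'P265W', 'P867E']
Mutations(Eta) = ['D608T', 'E34N', 'H458C', 'M598A', 'N177E', 'N749P', 'P265W', 'P867E']
Intersection: ['M598A', 'N177E', 'N749P', 'P867E'] ∩ ['D608T', 'E34N', 'H458C', 'M598A', 'N177E', 'N749P', 'P265W', 'P867E'] = ['M598A', 'N177E', 'N749P', 'P867E']

Answer: M598A,N177E,N749P,P867E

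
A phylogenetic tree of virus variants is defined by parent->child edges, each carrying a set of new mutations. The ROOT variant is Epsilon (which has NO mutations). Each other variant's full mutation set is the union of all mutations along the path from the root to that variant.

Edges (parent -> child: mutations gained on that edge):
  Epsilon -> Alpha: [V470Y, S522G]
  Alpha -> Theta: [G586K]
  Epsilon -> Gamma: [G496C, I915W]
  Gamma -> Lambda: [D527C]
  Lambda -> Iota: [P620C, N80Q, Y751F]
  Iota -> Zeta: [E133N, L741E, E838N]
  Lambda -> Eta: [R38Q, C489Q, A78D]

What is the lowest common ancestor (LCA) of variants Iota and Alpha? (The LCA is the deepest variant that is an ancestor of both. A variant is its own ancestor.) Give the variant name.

Path from root to Iota: Epsilon -> Gamma -> Lambda -> Iota
  ancestors of Iota: {Epsilon, Gamma, Lambda, Iota}
Path from root to Alpha: Epsilon -> Alpha
  ancestors of Alpha: {Epsilon, Alpha}
Common ancestors: {Epsilon}
Walk up from Alpha: Alpha (not in ancestors of Iota), Epsilon (in ancestors of Iota)
Deepest common ancestor (LCA) = Epsilon

Answer: Epsilon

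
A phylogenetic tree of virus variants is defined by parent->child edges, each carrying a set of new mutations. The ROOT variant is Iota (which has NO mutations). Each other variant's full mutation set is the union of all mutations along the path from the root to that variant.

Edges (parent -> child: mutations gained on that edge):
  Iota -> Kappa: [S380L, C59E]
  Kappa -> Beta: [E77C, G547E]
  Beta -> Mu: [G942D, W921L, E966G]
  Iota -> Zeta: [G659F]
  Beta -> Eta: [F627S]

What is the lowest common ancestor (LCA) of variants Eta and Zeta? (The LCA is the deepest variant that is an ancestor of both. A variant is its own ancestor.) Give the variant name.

Answer: Iota

Derivation:
Path from root to Eta: Iota -> Kappa -> Beta -> Eta
  ancestors of Eta: {Iota, Kappa, Beta, Eta}
Path from root to Zeta: Iota -> Zeta
  ancestors of Zeta: {Iota, Zeta}
Common ancestors: {Iota}
Walk up from Zeta: Zeta (not in ancestors of Eta), Iota (in ancestors of Eta)
Deepest common ancestor (LCA) = Iota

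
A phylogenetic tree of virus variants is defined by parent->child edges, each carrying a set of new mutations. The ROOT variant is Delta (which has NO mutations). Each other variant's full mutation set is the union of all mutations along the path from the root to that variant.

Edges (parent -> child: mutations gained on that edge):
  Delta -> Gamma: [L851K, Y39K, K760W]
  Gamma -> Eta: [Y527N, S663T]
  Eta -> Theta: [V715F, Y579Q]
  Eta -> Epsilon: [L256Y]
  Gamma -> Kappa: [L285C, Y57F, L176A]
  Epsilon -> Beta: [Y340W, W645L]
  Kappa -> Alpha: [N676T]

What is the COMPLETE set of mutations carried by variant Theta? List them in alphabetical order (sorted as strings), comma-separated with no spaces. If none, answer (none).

At Delta: gained [] -> total []
At Gamma: gained ['L851K', 'Y39K', 'K760W'] -> total ['K760W', 'L851K', 'Y39K']
At Eta: gained ['Y527N', 'S663T'] -> total ['K760W', 'L851K', 'S663T', 'Y39K', 'Y527N']
At Theta: gained ['V715F', 'Y579Q'] -> total ['K760W', 'L851K', 'S663T', 'V715F', 'Y39K', 'Y527N', 'Y579Q']

Answer: K760W,L851K,S663T,V715F,Y39K,Y527N,Y579Q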